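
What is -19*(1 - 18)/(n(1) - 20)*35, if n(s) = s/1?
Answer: -595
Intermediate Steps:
n(s) = s (n(s) = s*1 = s)
-19*(1 - 18)/(n(1) - 20)*35 = -19*(1 - 18)/(1 - 20)*35 = -(-323)/(-19)*35 = -(-323)*(-1)/19*35 = -19*17/19*35 = -17*35 = -595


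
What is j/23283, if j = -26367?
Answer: -8789/7761 ≈ -1.1325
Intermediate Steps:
j/23283 = -26367/23283 = -26367*1/23283 = -8789/7761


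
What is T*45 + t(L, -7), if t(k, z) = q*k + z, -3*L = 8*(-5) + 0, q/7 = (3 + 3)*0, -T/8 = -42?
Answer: 15113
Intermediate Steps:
T = 336 (T = -8*(-42) = 336)
q = 0 (q = 7*((3 + 3)*0) = 7*(6*0) = 7*0 = 0)
L = 40/3 (L = -(8*(-5) + 0)/3 = -(-40 + 0)/3 = -⅓*(-40) = 40/3 ≈ 13.333)
t(k, z) = z (t(k, z) = 0*k + z = 0 + z = z)
T*45 + t(L, -7) = 336*45 - 7 = 15120 - 7 = 15113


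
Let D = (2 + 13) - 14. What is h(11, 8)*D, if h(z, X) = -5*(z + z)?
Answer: -110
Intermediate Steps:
h(z, X) = -10*z
D = 1 (D = 15 - 14 = 1)
h(11, 8)*D = -10*11*1 = -110*1 = -110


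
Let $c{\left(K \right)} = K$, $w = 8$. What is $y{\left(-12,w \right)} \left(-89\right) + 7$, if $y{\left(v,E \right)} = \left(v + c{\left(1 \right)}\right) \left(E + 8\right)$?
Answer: $15671$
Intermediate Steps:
$y{\left(v,E \right)} = \left(1 + v\right) \left(8 + E\right)$ ($y{\left(v,E \right)} = \left(v + 1\right) \left(E + 8\right) = \left(1 + v\right) \left(8 + E\right)$)
$y{\left(-12,w \right)} \left(-89\right) + 7 = \left(8 + 8 + 8 \left(-12\right) + 8 \left(-12\right)\right) \left(-89\right) + 7 = \left(8 + 8 - 96 - 96\right) \left(-89\right) + 7 = \left(-176\right) \left(-89\right) + 7 = 15664 + 7 = 15671$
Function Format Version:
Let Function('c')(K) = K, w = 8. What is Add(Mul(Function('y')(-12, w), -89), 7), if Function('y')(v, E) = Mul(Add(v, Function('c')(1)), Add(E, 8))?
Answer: 15671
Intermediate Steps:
Function('y')(v, E) = Mul(Add(1, v), Add(8, E)) (Function('y')(v, E) = Mul(Add(v, 1), Add(E, 8)) = Mul(Add(1, v), Add(8, E)))
Add(Mul(Function('y')(-12, w), -89), 7) = Add(Mul(Add(8, 8, Mul(8, -12), Mul(8, -12)), -89), 7) = Add(Mul(Add(8, 8, -96, -96), -89), 7) = Add(Mul(-176, -89), 7) = Add(15664, 7) = 15671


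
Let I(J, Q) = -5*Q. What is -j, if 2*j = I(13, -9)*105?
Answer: -4725/2 ≈ -2362.5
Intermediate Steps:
j = 4725/2 (j = (-5*(-9)*105)/2 = (45*105)/2 = (½)*4725 = 4725/2 ≈ 2362.5)
-j = -1*4725/2 = -4725/2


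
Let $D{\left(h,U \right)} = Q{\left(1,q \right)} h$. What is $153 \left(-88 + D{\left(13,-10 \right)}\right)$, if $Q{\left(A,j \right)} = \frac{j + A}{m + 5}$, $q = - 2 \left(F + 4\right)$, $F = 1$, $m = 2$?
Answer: $- \frac{112149}{7} \approx -16021.0$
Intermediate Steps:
$q = -10$ ($q = - 2 \left(1 + 4\right) = \left(-2\right) 5 = -10$)
$Q{\left(A,j \right)} = \frac{A}{7} + \frac{j}{7}$ ($Q{\left(A,j \right)} = \frac{j + A}{2 + 5} = \frac{A + j}{7} = \left(A + j\right) \frac{1}{7} = \frac{A}{7} + \frac{j}{7}$)
$D{\left(h,U \right)} = - \frac{9 h}{7}$ ($D{\left(h,U \right)} = \left(\frac{1}{7} \cdot 1 + \frac{1}{7} \left(-10\right)\right) h = \left(\frac{1}{7} - \frac{10}{7}\right) h = - \frac{9 h}{7}$)
$153 \left(-88 + D{\left(13,-10 \right)}\right) = 153 \left(-88 - \frac{117}{7}\right) = 153 \left(- \frac{733}{7}\right) = - \frac{112149}{7}$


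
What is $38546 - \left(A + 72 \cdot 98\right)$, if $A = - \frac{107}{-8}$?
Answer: $\frac{251813}{8} \approx 31477.0$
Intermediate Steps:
$A = \frac{107}{8}$ ($A = \left(-107\right) \left(- \frac{1}{8}\right) = \frac{107}{8} \approx 13.375$)
$38546 - \left(A + 72 \cdot 98\right) = 38546 - \left(\frac{107}{8} + 72 \cdot 98\right) = 38546 - \left(\frac{107}{8} + 7056\right) = 38546 - \frac{56555}{8} = \frac{251813}{8}$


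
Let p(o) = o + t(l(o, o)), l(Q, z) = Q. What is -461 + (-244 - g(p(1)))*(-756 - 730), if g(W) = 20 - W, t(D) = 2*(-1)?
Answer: 393329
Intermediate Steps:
t(D) = -2
p(o) = -2 + o (p(o) = o - 2 = -2 + o)
-461 + (-244 - g(p(1)))*(-756 - 730) = -461 + (-244 - (20 - (-2 + 1)))*(-756 - 730) = -461 + (-244 - (20 - 1*(-1)))*(-1486) = -461 + (-244 - (20 + 1))*(-1486) = -461 + (-244 - 1*21)*(-1486) = -461 + (-244 - 21)*(-1486) = -461 - 265*(-1486) = -461 + 393790 = 393329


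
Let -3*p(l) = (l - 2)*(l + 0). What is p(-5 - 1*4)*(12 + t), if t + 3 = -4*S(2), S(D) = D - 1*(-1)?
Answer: 99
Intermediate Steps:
S(D) = 1 + D (S(D) = D + 1 = 1 + D)
p(l) = -l*(-2 + l)/3 (p(l) = -(l - 2)*(l + 0)/3 = -(-2 + l)*l/3 = -l*(-2 + l)/3)
t = -15 (t = -3 - 4*(1 + 2) = -3 - 4*3 = -3 - 12 = -15)
p(-5 - 1*4)*(12 + t) = ((-5 - 1*4)*(2 - (-5 - 1*4))/3)*(12 - 15) = ((-5 - 4)*(2 - (-5 - 4))/3)*(-3) = ((1/3)*(-9)*(2 - 1*(-9)))*(-3) = ((1/3)*(-9)*(2 + 9))*(-3) = ((1/3)*(-9)*11)*(-3) = -33*(-3) = 99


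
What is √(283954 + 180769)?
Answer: √464723 ≈ 681.71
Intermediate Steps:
√(283954 + 180769) = √464723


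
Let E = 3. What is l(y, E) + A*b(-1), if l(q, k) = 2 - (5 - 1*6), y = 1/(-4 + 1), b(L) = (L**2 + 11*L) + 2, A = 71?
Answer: -565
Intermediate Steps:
b(L) = 2 + L**2 + 11*L
y = -1/3 (y = 1/(-3) = -1/3 ≈ -0.33333)
l(q, k) = 3 (l(q, k) = 2 - (5 - 6) = 2 - 1*(-1) = 2 + 1 = 3)
l(y, E) + A*b(-1) = 3 + 71*(2 + (-1)**2 + 11*(-1)) = 3 + 71*(2 + 1 - 11) = 3 + 71*(-8) = 3 - 568 = -565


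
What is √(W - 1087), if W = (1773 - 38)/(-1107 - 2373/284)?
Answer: I*√109222977143667/316761 ≈ 32.993*I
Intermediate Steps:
W = -492740/316761 (W = 1735/(-1107 - 2373*1/284) = 1735/(-1107 - 2373/284) = 1735/(-316761/284) = 1735*(-284/316761) = -492740/316761 ≈ -1.5556)
√(W - 1087) = √(-492740/316761 - 1087) = √(-344811947/316761) = I*√109222977143667/316761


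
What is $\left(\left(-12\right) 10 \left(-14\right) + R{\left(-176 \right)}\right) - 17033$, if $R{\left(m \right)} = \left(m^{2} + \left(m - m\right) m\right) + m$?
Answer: $15447$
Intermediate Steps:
$R{\left(m \right)} = m + m^{2}$ ($R{\left(m \right)} = \left(m^{2} + 0 m\right) + m = \left(m^{2} + 0\right) + m = m^{2} + m = m + m^{2}$)
$\left(\left(-12\right) 10 \left(-14\right) + R{\left(-176 \right)}\right) - 17033 = \left(\left(-12\right) 10 \left(-14\right) - 176 \left(1 - 176\right)\right) - 17033 = \left(\left(-120\right) \left(-14\right) - -30800\right) - 17033 = \left(1680 + 30800\right) - 17033 = 32480 - 17033 = 15447$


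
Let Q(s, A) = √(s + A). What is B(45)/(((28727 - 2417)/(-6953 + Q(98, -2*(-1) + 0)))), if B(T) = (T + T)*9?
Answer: -187461/877 ≈ -213.75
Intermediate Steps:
Q(s, A) = √(A + s)
B(T) = 18*T (B(T) = (2*T)*9 = 18*T)
B(45)/(((28727 - 2417)/(-6953 + Q(98, -2*(-1) + 0)))) = (18*45)/(((28727 - 2417)/(-6953 + √((-2*(-1) + 0) + 98)))) = 810/((26310/(-6953 + √((2 + 0) + 98)))) = 810/((26310/(-6953 + √(2 + 98)))) = 810/((26310/(-6953 + √100))) = 810/((26310/(-6953 + 10))) = 810/((26310/(-6943))) = 810/((26310*(-1/6943))) = 810/(-26310/6943) = 810*(-6943/26310) = -187461/877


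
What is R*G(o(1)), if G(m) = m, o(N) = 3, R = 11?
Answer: 33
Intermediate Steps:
R*G(o(1)) = 11*3 = 33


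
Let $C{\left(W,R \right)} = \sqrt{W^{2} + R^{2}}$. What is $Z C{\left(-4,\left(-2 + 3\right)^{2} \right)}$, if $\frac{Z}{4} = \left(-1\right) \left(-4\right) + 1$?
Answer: $20 \sqrt{17} \approx 82.462$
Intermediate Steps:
$Z = 20$ ($Z = 4 \left(\left(-1\right) \left(-4\right) + 1\right) = 4 \left(4 + 1\right) = 4 \cdot 5 = 20$)
$C{\left(W,R \right)} = \sqrt{R^{2} + W^{2}}$
$Z C{\left(-4,\left(-2 + 3\right)^{2} \right)} = 20 \sqrt{\left(\left(-2 + 3\right)^{2}\right)^{2} + \left(-4\right)^{2}} = 20 \sqrt{\left(1^{2}\right)^{2} + 16} = 20 \sqrt{1^{2} + 16} = 20 \sqrt{1 + 16} = 20 \sqrt{17}$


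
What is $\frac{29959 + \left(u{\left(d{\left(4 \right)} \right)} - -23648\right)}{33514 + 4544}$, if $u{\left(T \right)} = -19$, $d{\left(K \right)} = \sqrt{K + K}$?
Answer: $\frac{26794}{19029} \approx 1.4081$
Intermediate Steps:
$d{\left(K \right)} = \sqrt{2} \sqrt{K}$ ($d{\left(K \right)} = \sqrt{2 K} = \sqrt{2} \sqrt{K}$)
$\frac{29959 + \left(u{\left(d{\left(4 \right)} \right)} - -23648\right)}{33514 + 4544} = \frac{29959 - -23629}{33514 + 4544} = \frac{29959 + \left(-19 + 23648\right)}{38058} = \left(29959 + 23629\right) \frac{1}{38058} = 53588 \cdot \frac{1}{38058} = \frac{26794}{19029}$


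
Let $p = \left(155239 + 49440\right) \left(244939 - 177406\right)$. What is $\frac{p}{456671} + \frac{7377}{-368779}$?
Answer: $\frac{5097476408114586}{168410674709} \approx 30268.0$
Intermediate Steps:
$p = 13822586907$ ($p = 204679 \cdot 67533 = 13822586907$)
$\frac{p}{456671} + \frac{7377}{-368779} = \frac{13822586907}{456671} + \frac{7377}{-368779} = 13822586907 \cdot \frac{1}{456671} + 7377 \left(- \frac{1}{368779}\right) = \frac{13822586907}{456671} - \frac{7377}{368779} = \frac{5097476408114586}{168410674709}$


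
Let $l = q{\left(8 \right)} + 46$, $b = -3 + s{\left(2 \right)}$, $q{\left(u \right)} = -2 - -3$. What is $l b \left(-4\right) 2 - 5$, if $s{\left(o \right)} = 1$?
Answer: $747$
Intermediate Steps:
$q{\left(u \right)} = 1$ ($q{\left(u \right)} = -2 + 3 = 1$)
$b = -2$ ($b = -3 + 1 = -2$)
$l = 47$ ($l = 1 + 46 = 47$)
$l b \left(-4\right) 2 - 5 = 47 \left(-2\right) \left(-4\right) 2 - 5 = 47 \cdot 8 \cdot 2 - 5 = 47 \cdot 16 - 5 = 752 - 5 = 747$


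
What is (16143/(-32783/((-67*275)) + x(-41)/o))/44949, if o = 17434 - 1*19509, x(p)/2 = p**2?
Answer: 1645805755/728758137 ≈ 2.2584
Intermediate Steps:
x(p) = 2*p**2
o = -2075 (o = 17434 - 19509 = -2075)
(16143/(-32783/((-67*275)) + x(-41)/o))/44949 = (16143/(-32783/((-67*275)) + (2*(-41)**2)/(-2075)))/44949 = (16143/(-32783/(-18425) + (2*1681)*(-1/2075)))*(1/44949) = (16143/(-32783*(-1/18425) + 3362*(-1/2075)))*(1/44949) = (16143/(32783/18425 - 3362/2075))*(1/44949) = (16143/(48639/305855))*(1/44949) = (16143*(305855/48639))*(1/44949) = (1645805755/16213)*(1/44949) = 1645805755/728758137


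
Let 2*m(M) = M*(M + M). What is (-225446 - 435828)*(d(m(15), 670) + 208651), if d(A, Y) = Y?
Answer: -138418534954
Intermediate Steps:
m(M) = M² (m(M) = (M*(M + M))/2 = (M*(2*M))/2 = (2*M²)/2 = M²)
(-225446 - 435828)*(d(m(15), 670) + 208651) = (-225446 - 435828)*(670 + 208651) = -661274*209321 = -138418534954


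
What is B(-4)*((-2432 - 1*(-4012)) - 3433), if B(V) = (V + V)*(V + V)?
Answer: -118592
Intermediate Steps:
B(V) = 4*V² (B(V) = (2*V)*(2*V) = 4*V²)
B(-4)*((-2432 - 1*(-4012)) - 3433) = (4*(-4)²)*((-2432 - 1*(-4012)) - 3433) = (4*16)*((-2432 + 4012) - 3433) = 64*(1580 - 3433) = 64*(-1853) = -118592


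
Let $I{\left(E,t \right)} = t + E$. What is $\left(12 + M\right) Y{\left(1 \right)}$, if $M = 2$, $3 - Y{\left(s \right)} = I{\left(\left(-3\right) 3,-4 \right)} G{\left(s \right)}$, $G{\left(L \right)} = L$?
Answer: $224$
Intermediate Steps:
$I{\left(E,t \right)} = E + t$
$Y{\left(s \right)} = 3 + 13 s$ ($Y{\left(s \right)} = 3 - \left(\left(-3\right) 3 - 4\right) s = 3 - \left(-9 - 4\right) s = 3 - - 13 s = 3 + 13 s$)
$\left(12 + M\right) Y{\left(1 \right)} = \left(12 + 2\right) \left(3 + 13 \cdot 1\right) = 14 \left(3 + 13\right) = 14 \cdot 16 = 224$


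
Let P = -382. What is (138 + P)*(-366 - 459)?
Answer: 201300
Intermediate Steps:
(138 + P)*(-366 - 459) = (138 - 382)*(-366 - 459) = -244*(-825) = 201300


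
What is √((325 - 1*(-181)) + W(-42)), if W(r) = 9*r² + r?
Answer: 2*√4085 ≈ 127.83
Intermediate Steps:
W(r) = r + 9*r²
√((325 - 1*(-181)) + W(-42)) = √((325 - 1*(-181)) - 42*(1 + 9*(-42))) = √((325 + 181) - 42*(1 - 378)) = √(506 - 42*(-377)) = √(506 + 15834) = √16340 = 2*√4085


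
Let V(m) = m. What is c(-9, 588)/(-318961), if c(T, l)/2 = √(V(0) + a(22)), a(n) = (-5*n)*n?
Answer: -44*I*√5/318961 ≈ -0.00030846*I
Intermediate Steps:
a(n) = -5*n²
c(T, l) = 44*I*√5 (c(T, l) = 2*√(0 - 5*22²) = 2*√(0 - 5*484) = 2*√(0 - 2420) = 2*√(-2420) = 2*(22*I*√5) = 44*I*√5)
c(-9, 588)/(-318961) = (44*I*√5)/(-318961) = (44*I*√5)*(-1/318961) = -44*I*√5/318961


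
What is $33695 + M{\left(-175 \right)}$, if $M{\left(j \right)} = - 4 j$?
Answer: $34395$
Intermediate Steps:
$33695 + M{\left(-175 \right)} = 33695 - -700 = 33695 + 700 = 34395$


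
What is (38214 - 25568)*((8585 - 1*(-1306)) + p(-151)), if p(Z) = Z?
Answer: 123172040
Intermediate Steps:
(38214 - 25568)*((8585 - 1*(-1306)) + p(-151)) = (38214 - 25568)*((8585 - 1*(-1306)) - 151) = 12646*((8585 + 1306) - 151) = 12646*(9891 - 151) = 12646*9740 = 123172040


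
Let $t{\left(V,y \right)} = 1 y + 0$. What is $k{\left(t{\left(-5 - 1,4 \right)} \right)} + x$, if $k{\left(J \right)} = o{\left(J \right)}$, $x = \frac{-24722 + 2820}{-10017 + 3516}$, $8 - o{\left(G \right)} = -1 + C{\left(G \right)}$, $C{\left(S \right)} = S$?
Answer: $\frac{54407}{6501} \approx 8.369$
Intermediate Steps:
$o{\left(G \right)} = 9 - G$ ($o{\left(G \right)} = 8 - \left(-1 + G\right) = 9 - G$)
$t{\left(V,y \right)} = y$ ($t{\left(V,y \right)} = y + 0 = y$)
$x = \frac{21902}{6501}$ ($x = - \frac{21902}{-6501} = \left(-21902\right) \left(- \frac{1}{6501}\right) = \frac{21902}{6501} \approx 3.369$)
$k{\left(J \right)} = 9 - J$
$k{\left(t{\left(-5 - 1,4 \right)} \right)} + x = \left(9 - 4\right) + \frac{21902}{6501} = 5 + \frac{21902}{6501} = \frac{54407}{6501}$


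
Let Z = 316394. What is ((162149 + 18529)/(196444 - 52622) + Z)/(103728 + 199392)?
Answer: 22752299273/21797662320 ≈ 1.0438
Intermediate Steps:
((162149 + 18529)/(196444 - 52622) + Z)/(103728 + 199392) = ((162149 + 18529)/(196444 - 52622) + 316394)/(103728 + 199392) = (180678/143822 + 316394)/303120 = (180678*(1/143822) + 316394)*(1/303120) = (90339/71911 + 316394)*(1/303120) = (22752299273/71911)*(1/303120) = 22752299273/21797662320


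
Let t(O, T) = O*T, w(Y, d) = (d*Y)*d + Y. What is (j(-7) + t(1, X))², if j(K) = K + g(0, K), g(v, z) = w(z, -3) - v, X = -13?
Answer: 8100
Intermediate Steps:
w(Y, d) = Y + Y*d² (w(Y, d) = (Y*d)*d + Y = Y*d² + Y = Y + Y*d²)
g(v, z) = -v + 10*z (g(v, z) = z*(1 + (-3)²) - v = z*(1 + 9) - v = z*10 - v = 10*z - v = -v + 10*z)
j(K) = 11*K (j(K) = K + (-1*0 + 10*K) = K + (0 + 10*K) = K + 10*K = 11*K)
(j(-7) + t(1, X))² = (11*(-7) + 1*(-13))² = (-77 - 13)² = (-90)² = 8100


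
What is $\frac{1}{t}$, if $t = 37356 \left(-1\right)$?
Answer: $- \frac{1}{37356} \approx -2.6769 \cdot 10^{-5}$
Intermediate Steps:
$t = -37356$
$\frac{1}{t} = \frac{1}{-37356} = - \frac{1}{37356}$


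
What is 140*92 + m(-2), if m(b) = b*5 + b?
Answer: 12868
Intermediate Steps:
m(b) = 6*b (m(b) = 5*b + b = 6*b)
140*92 + m(-2) = 140*92 + 6*(-2) = 12880 - 12 = 12868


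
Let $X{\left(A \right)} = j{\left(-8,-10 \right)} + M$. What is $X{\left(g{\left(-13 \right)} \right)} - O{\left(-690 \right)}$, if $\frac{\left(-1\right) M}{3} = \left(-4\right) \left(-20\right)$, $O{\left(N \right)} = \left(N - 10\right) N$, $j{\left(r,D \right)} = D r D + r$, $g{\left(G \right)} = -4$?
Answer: $-484048$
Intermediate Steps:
$j{\left(r,D \right)} = r + r D^{2}$ ($j{\left(r,D \right)} = r D^{2} + r = r + r D^{2}$)
$O{\left(N \right)} = N \left(-10 + N\right)$ ($O{\left(N \right)} = \left(-10 + N\right) N = N \left(-10 + N\right)$)
$M = -240$ ($M = - 3 \left(\left(-4\right) \left(-20\right)\right) = \left(-3\right) 80 = -240$)
$X{\left(A \right)} = -1048$ ($X{\left(A \right)} = - 8 \left(1 + \left(-10\right)^{2}\right) - 240 = - 8 \left(1 + 100\right) - 240 = \left(-8\right) 101 - 240 = -808 - 240 = -1048$)
$X{\left(g{\left(-13 \right)} \right)} - O{\left(-690 \right)} = -1048 - - 690 \left(-10 - 690\right) = -1048 - \left(-690\right) \left(-700\right) = -1048 - 483000 = -484048$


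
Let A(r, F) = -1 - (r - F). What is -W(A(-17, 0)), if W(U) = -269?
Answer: 269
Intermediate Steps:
A(r, F) = -1 + F - r (A(r, F) = -1 + (F - r) = -1 + F - r)
-W(A(-17, 0)) = -1*(-269) = 269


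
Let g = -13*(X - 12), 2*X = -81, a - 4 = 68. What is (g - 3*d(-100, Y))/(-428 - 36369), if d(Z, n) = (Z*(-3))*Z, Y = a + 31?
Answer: -181365/73594 ≈ -2.4644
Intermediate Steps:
a = 72 (a = 4 + 68 = 72)
X = -81/2 (X = (½)*(-81) = -81/2 ≈ -40.500)
Y = 103 (Y = 72 + 31 = 103)
d(Z, n) = -3*Z² (d(Z, n) = (-3*Z)*Z = -3*Z²)
g = 1365/2 (g = -13*(-81/2 - 12) = -13*(-105/2) = 1365/2 ≈ 682.50)
(g - 3*d(-100, Y))/(-428 - 36369) = (1365/2 - (-9)*(-100)²)/(-428 - 36369) = (1365/2 - (-9)*10000)/(-36797) = (1365/2 - 3*(-30000))*(-1/36797) = (1365/2 + 90000)*(-1/36797) = (181365/2)*(-1/36797) = -181365/73594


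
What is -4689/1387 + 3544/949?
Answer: 6379/18031 ≈ 0.35378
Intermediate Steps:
-4689/1387 + 3544/949 = 6379/18031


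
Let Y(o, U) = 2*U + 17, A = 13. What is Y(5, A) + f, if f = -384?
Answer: -341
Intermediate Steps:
Y(o, U) = 17 + 2*U
Y(5, A) + f = (17 + 2*13) - 384 = (17 + 26) - 384 = 43 - 384 = -341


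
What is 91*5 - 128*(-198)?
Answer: 25799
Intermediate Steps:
91*5 - 128*(-198) = 455 + 25344 = 25799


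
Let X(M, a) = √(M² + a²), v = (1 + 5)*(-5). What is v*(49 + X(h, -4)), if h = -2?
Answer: -1470 - 60*√5 ≈ -1604.2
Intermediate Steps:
v = -30 (v = 6*(-5) = -30)
v*(49 + X(h, -4)) = -30*(49 + √((-2)² + (-4)²)) = -30*(49 + √(4 + 16)) = -30*(49 + √20) = -30*(49 + 2*√5) = -1470 - 60*√5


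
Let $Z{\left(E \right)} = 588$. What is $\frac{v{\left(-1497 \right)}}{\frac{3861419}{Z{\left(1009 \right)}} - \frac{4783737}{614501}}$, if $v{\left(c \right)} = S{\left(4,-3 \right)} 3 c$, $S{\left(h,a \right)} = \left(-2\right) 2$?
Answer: $\frac{6490870826832}{2370032999563} \approx 2.7387$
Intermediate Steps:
$S{\left(h,a \right)} = -4$
$v{\left(c \right)} = - 12 c$ ($v{\left(c \right)} = \left(-4\right) 3 c = - 12 c$)
$\frac{v{\left(-1497 \right)}}{\frac{3861419}{Z{\left(1009 \right)}} - \frac{4783737}{614501}} = \frac{\left(-12\right) \left(-1497\right)}{\frac{3861419}{588} - \frac{4783737}{614501}} = \frac{17964}{3861419 \cdot \frac{1}{588} - \frac{4783737}{614501}} = \frac{17964}{\frac{3861419}{588} - \frac{4783737}{614501}} = \frac{17964}{\frac{2370032999563}{361326588}} = 17964 \cdot \frac{361326588}{2370032999563} = \frac{6490870826832}{2370032999563}$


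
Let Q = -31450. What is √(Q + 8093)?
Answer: I*√23357 ≈ 152.83*I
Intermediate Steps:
√(Q + 8093) = √(-31450 + 8093) = √(-23357) = I*√23357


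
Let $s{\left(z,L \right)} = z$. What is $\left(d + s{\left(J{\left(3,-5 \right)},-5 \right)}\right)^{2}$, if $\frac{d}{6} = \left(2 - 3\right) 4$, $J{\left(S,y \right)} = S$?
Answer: $441$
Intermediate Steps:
$d = -24$ ($d = 6 \left(2 - 3\right) 4 = 6 \left(\left(-1\right) 4\right) = 6 \left(-4\right) = -24$)
$\left(d + s{\left(J{\left(3,-5 \right)},-5 \right)}\right)^{2} = \left(-24 + 3\right)^{2} = \left(-21\right)^{2} = 441$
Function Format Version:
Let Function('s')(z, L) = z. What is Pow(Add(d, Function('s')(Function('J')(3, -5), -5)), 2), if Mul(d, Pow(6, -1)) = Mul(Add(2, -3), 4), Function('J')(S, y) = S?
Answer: 441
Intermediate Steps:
d = -24 (d = Mul(6, Mul(Add(2, -3), 4)) = Mul(6, Mul(-1, 4)) = Mul(6, -4) = -24)
Pow(Add(d, Function('s')(Function('J')(3, -5), -5)), 2) = Pow(Add(-24, 3), 2) = Pow(-21, 2) = 441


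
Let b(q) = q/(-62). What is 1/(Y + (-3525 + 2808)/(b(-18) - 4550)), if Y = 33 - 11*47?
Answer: -141041/68241617 ≈ -0.0020668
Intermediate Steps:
b(q) = -q/62 (b(q) = q*(-1/62) = -q/62)
Y = -484 (Y = 33 - 517 = -484)
1/(Y + (-3525 + 2808)/(b(-18) - 4550)) = 1/(-484 + (-3525 + 2808)/(-1/62*(-18) - 4550)) = 1/(-484 - 717/(9/31 - 4550)) = 1/(-484 - 717/(-141041/31)) = 1/(-484 - 717*(-31/141041)) = 1/(-484 + 22227/141041) = 1/(-68241617/141041) = -141041/68241617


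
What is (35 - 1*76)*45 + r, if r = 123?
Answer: -1722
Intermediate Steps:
(35 - 1*76)*45 + r = (35 - 1*76)*45 + 123 = (35 - 76)*45 + 123 = -41*45 + 123 = -1845 + 123 = -1722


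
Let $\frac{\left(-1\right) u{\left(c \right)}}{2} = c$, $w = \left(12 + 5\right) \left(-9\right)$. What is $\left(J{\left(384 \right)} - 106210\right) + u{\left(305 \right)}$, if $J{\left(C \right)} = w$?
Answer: $-106973$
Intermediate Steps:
$w = -153$ ($w = 17 \left(-9\right) = -153$)
$u{\left(c \right)} = - 2 c$
$J{\left(C \right)} = -153$
$\left(J{\left(384 \right)} - 106210\right) + u{\left(305 \right)} = \left(-153 - 106210\right) - 610 = -106363 - 610 = -106973$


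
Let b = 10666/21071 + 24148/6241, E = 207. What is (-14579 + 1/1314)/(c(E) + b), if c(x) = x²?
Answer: -2519198611125355/7404909084206442 ≈ -0.34021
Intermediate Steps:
b = 575389014/131504111 (b = 10666*(1/21071) + 24148*(1/6241) = 10666/21071 + 24148/6241 = 575389014/131504111 ≈ 4.3754)
(-14579 + 1/1314)/(c(E) + b) = (-14579 + 1/1314)/(207² + 575389014/131504111) = (-14579 + 1/1314)/(42849 + 575389014/131504111) = -19156805/(1314*5635395041253/131504111) = -19156805/1314*131504111/5635395041253 = -2519198611125355/7404909084206442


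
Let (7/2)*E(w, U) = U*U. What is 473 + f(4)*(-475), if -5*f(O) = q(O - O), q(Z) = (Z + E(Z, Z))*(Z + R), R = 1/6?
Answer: 473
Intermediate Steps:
R = 1/6 ≈ 0.16667
E(w, U) = 2*U**2/7 (E(w, U) = 2*(U*U)/7 = 2*U**2/7)
q(Z) = (1/6 + Z)*(Z + 2*Z**2/7) (q(Z) = (Z + 2*Z**2/7)*(Z + 1/6) = (Z + 2*Z**2/7)*(1/6 + Z) = (1/6 + Z)*(Z + 2*Z**2/7))
f(O) = 0 (f(O) = -(O - O)*(7 + 12*(O - O)**2 + 44*(O - O))/210 = -0*(7 + 12*0**2 + 44*0)/210 = -0*(7 + 12*0 + 0)/210 = -0*(7 + 0 + 0)/210 = -0*7/210 = -1/5*0 = 0)
473 + f(4)*(-475) = 473 + 0*(-475) = 473 + 0 = 473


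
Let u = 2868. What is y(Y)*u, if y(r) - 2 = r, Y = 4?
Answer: 17208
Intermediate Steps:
y(r) = 2 + r
y(Y)*u = (2 + 4)*2868 = 6*2868 = 17208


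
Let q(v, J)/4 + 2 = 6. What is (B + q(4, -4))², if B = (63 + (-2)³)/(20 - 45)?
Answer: 4761/25 ≈ 190.44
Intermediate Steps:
q(v, J) = 16 (q(v, J) = -8 + 4*6 = -8 + 24 = 16)
B = -11/5 (B = (63 - 8)/(-25) = 55*(-1/25) = -11/5 ≈ -2.2000)
(B + q(4, -4))² = (-11/5 + 16)² = (69/5)² = 4761/25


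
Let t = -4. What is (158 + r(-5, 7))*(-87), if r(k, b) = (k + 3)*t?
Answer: -14442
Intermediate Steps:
r(k, b) = -12 - 4*k (r(k, b) = (k + 3)*(-4) = (3 + k)*(-4) = -12 - 4*k)
(158 + r(-5, 7))*(-87) = (158 + (-12 - 4*(-5)))*(-87) = (158 + (-12 + 20))*(-87) = (158 + 8)*(-87) = 166*(-87) = -14442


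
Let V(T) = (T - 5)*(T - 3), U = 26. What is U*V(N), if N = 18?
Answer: 5070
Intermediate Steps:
V(T) = (-5 + T)*(-3 + T)
U*V(N) = 26*(15 + 18² - 8*18) = 26*(15 + 324 - 144) = 26*195 = 5070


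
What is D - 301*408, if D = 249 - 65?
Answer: -122624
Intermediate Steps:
D = 184
D - 301*408 = 184 - 301*408 = 184 - 122808 = -122624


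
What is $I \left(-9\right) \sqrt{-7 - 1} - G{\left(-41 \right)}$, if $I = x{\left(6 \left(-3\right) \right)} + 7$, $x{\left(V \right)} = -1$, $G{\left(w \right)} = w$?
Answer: $41 - 108 i \sqrt{2} \approx 41.0 - 152.74 i$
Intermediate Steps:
$I = 6$ ($I = -1 + 7 = 6$)
$I \left(-9\right) \sqrt{-7 - 1} - G{\left(-41 \right)} = 6 \left(-9\right) \sqrt{-7 - 1} - -41 = - 54 \sqrt{-8} + 41 = - 54 \cdot 2 i \sqrt{2} + 41 = - 108 i \sqrt{2} + 41 = 41 - 108 i \sqrt{2}$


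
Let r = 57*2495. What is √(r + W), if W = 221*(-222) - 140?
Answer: √93013 ≈ 304.98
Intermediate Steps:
W = -49202 (W = -49062 - 140 = -49202)
r = 142215
√(r + W) = √(142215 - 49202) = √93013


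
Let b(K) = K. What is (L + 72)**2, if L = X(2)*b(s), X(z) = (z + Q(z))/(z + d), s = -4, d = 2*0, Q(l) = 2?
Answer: 4096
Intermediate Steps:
d = 0
X(z) = (2 + z)/z (X(z) = (z + 2)/(z + 0) = (2 + z)/z)
L = -8 (L = ((2 + 2)/2)*(-4) = ((1/2)*4)*(-4) = 2*(-4) = -8)
(L + 72)**2 = (-8 + 72)**2 = 64**2 = 4096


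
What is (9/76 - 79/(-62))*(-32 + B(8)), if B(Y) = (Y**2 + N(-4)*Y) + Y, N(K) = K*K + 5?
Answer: 170612/589 ≈ 289.66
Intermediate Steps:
N(K) = 5 + K**2 (N(K) = K**2 + 5 = 5 + K**2)
B(Y) = Y**2 + 22*Y (B(Y) = (Y**2 + (5 + (-4)**2)*Y) + Y = (Y**2 + (5 + 16)*Y) + Y = (Y**2 + 21*Y) + Y = Y**2 + 22*Y)
(9/76 - 79/(-62))*(-32 + B(8)) = (9/76 - 79/(-62))*(-32 + 8*(22 + 8)) = (9*(1/76) - 79*(-1/62))*(-32 + 8*30) = (9/76 + 79/62)*(-32 + 240) = (3281/2356)*208 = 170612/589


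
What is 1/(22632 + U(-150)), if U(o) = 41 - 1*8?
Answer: 1/22665 ≈ 4.4121e-5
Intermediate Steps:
U(o) = 33 (U(o) = 41 - 8 = 33)
1/(22632 + U(-150)) = 1/(22632 + 33) = 1/22665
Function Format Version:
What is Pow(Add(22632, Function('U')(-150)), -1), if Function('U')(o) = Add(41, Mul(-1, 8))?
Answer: Rational(1, 22665) ≈ 4.4121e-5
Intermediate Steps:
Function('U')(o) = 33 (Function('U')(o) = Add(41, -8) = 33)
Pow(Add(22632, Function('U')(-150)), -1) = Pow(Add(22632, 33), -1) = Pow(22665, -1) = Rational(1, 22665)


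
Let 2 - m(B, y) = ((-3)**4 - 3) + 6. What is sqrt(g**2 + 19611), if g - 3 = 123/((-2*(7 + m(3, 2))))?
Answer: sqrt(49063981)/50 ≈ 140.09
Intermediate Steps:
m(B, y) = -82 (m(B, y) = 2 - (((-3)**4 - 3) + 6) = 2 - ((81 - 3) + 6) = 2 - (78 + 6) = 2 - 1*84 = 2 - 84 = -82)
g = 191/50 (g = 3 + 123/((-2*(7 - 82))) = 3 + 123/((-2*(-75))) = 3 + 123/150 = 3 + 123*(1/150) = 3 + 41/50 = 191/50 ≈ 3.8200)
sqrt(g**2 + 19611) = sqrt((191/50)**2 + 19611) = sqrt(36481/2500 + 19611) = sqrt(49063981/2500) = sqrt(49063981)/50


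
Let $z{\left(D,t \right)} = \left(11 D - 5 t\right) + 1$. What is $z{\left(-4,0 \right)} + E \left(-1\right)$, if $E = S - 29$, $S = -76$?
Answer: $62$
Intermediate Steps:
$E = -105$ ($E = -76 - 29 = -105$)
$z{\left(D,t \right)} = 1 - 5 t + 11 D$ ($z{\left(D,t \right)} = \left(- 5 t + 11 D\right) + 1 = 1 - 5 t + 11 D$)
$z{\left(-4,0 \right)} + E \left(-1\right) = \left(1 - 0 + 11 \left(-4\right)\right) - -105 = \left(1 + 0 - 44\right) + 105 = -43 + 105 = 62$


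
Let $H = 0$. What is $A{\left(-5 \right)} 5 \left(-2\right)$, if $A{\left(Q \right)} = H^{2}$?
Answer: $0$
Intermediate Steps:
$A{\left(Q \right)} = 0$ ($A{\left(Q \right)} = 0^{2} = 0$)
$A{\left(-5 \right)} 5 \left(-2\right) = 0 \cdot 5 \left(-2\right) = 0 \left(-2\right) = 0$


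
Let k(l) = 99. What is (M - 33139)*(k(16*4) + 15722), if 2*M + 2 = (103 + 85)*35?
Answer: -472256850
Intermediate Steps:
M = 3289 (M = -1 + ((103 + 85)*35)/2 = -1 + (188*35)/2 = -1 + (½)*6580 = -1 + 3290 = 3289)
(M - 33139)*(k(16*4) + 15722) = (3289 - 33139)*(99 + 15722) = -29850*15821 = -472256850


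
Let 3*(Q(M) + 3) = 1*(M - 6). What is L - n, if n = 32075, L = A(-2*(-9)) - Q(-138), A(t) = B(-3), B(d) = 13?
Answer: -32011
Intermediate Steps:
A(t) = 13
Q(M) = -5 + M/3 (Q(M) = -3 + (1*(M - 6))/3 = -3 + (1*(-6 + M))/3 = -3 + (-6 + M)/3 = -3 + (-2 + M/3) = -5 + M/3)
L = 64 (L = 13 - (-5 + (⅓)*(-138)) = 13 - (-5 - 46) = 13 - 1*(-51) = 13 + 51 = 64)
L - n = 64 - 1*32075 = 64 - 32075 = -32011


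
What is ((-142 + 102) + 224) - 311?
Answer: -127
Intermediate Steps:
((-142 + 102) + 224) - 311 = (-40 + 224) - 311 = 184 - 311 = -127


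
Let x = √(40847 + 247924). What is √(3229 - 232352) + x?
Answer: √288771 + I*√229123 ≈ 537.37 + 478.67*I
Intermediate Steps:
x = √288771 ≈ 537.37
√(3229 - 232352) + x = √(3229 - 232352) + √288771 = √(-229123) + √288771 = I*√229123 + √288771 = √288771 + I*√229123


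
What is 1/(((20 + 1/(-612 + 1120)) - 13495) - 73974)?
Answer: -508/44424091 ≈ -1.1435e-5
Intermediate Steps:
1/(((20 + 1/(-612 + 1120)) - 13495) - 73974) = 1/(((20 + 1/508) - 13495) - 73974) = 1/((10161/508 - 13495) - 73974) = 1/(-6845299/508 - 73974) = 1/(-44424091/508) = -508/44424091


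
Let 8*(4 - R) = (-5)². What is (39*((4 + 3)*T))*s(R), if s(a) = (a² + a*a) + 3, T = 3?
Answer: 118755/32 ≈ 3711.1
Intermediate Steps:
R = 7/8 (R = 4 - ⅛*(-5)² = 4 - ⅛*25 = 4 - 25/8 = 7/8 ≈ 0.87500)
s(a) = 3 + 2*a² (s(a) = (a² + a²) + 3 = 2*a² + 3 = 3 + 2*a²)
(39*((4 + 3)*T))*s(R) = (39*((4 + 3)*3))*(3 + 2*(7/8)²) = (39*(7*3))*(3 + 2*(49/64)) = (39*21)*(3 + 49/32) = 819*(145/32) = 118755/32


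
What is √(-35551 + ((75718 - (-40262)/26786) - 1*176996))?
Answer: I*√24543083209738/13393 ≈ 369.9*I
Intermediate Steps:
√(-35551 + ((75718 - (-40262)/26786) - 1*176996)) = √(-35551 + ((75718 - (-40262)/26786) - 176996)) = √(-35551 + ((75718 - 1*(-20131/13393)) - 176996)) = √(-35551 + ((75718 + 20131/13393) - 176996)) = √(-35551 + (1014111305/13393 - 176996)) = √(-35551 - 1356396123/13393) = √(-1832530666/13393) = I*√24543083209738/13393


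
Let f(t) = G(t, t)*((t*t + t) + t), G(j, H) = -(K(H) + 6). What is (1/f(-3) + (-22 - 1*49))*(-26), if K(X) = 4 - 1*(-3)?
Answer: 5540/3 ≈ 1846.7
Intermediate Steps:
K(X) = 7 (K(X) = 4 + 3 = 7)
G(j, H) = -13 (G(j, H) = -(7 + 6) = -1*13 = -13)
f(t) = -26*t - 13*t**2 (f(t) = -13*((t*t + t) + t) = -13*((t**2 + t) + t) = -13*((t + t**2) + t) = -13*(t**2 + 2*t) = -26*t - 13*t**2)
(1/f(-3) + (-22 - 1*49))*(-26) = (1/(-13*(-3)*(2 - 3)) + (-22 - 1*49))*(-26) = (1/(-13*(-3)*(-1)) + (-22 - 49))*(-26) = (1/(-39) - 71)*(-26) = (-1/39 - 71)*(-26) = -2770/39*(-26) = 5540/3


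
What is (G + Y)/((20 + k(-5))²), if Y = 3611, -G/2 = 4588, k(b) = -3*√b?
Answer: -5565/(20 - 3*I*√5)² ≈ -9.9764 - 7.5407*I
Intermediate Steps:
G = -9176 (G = -2*4588 = -9176)
(G + Y)/((20 + k(-5))²) = (-9176 + 3611)/((20 - 3*I*√5)²) = -5565/(20 - 3*I*√5)²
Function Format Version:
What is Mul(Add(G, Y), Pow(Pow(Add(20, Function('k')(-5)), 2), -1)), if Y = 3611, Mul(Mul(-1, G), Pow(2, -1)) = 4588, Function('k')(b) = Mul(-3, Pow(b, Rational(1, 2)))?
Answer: Mul(-5565, Pow(Add(20, Mul(-3, I, Pow(5, Rational(1, 2)))), -2)) ≈ Add(-9.9764, Mul(-7.5407, I))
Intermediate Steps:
G = -9176 (G = Mul(-2, 4588) = -9176)
Mul(Add(G, Y), Pow(Pow(Add(20, Function('k')(-5)), 2), -1)) = Mul(Add(-9176, 3611), Pow(Pow(Add(20, Mul(-3, Pow(-5, Rational(1, 2)))), 2), -1)) = Mul(-5565, Pow(Pow(Add(20, Mul(-3, Mul(I, Pow(5, Rational(1, 2))))), 2), -1)) = Mul(-5565, Pow(Pow(Add(20, Mul(-3, I, Pow(5, Rational(1, 2)))), 2), -1)) = Mul(-5565, Pow(Add(20, Mul(-3, I, Pow(5, Rational(1, 2)))), -2))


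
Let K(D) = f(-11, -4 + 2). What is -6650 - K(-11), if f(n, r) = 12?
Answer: -6662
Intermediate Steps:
K(D) = 12
-6650 - K(-11) = -6650 - 1*12 = -6650 - 12 = -6662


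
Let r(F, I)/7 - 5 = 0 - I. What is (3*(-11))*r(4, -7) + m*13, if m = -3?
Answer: -2811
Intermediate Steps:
r(F, I) = 35 - 7*I (r(F, I) = 35 + 7*(0 - I) = 35 + 7*(-I) = 35 - 7*I)
(3*(-11))*r(4, -7) + m*13 = (3*(-11))*(35 - 7*(-7)) - 3*13 = -33*(35 + 49) - 39 = -33*84 - 39 = -2772 - 39 = -2811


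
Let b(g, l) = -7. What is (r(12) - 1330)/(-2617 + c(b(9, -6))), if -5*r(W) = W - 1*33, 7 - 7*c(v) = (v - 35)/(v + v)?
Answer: 46403/91575 ≈ 0.50672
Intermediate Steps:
c(v) = 1 - (-35 + v)/(14*v) (c(v) = 1 - (v - 35)/(7*(v + v)) = 1 - (-35 + v)/(7*(2*v)) = 1 - (-35 + v)*1/(2*v)/7 = 1 - (-35 + v)/(14*v))
r(W) = 33/5 - W/5 (r(W) = -(W - 1*33)/5 = -(W - 33)/5 = -(-33 + W)/5 = 33/5 - W/5)
(r(12) - 1330)/(-2617 + c(b(9, -6))) = ((33/5 - 1/5*12) - 1330)/(-2617 + (1/14)*(35 + 13*(-7))/(-7)) = ((33/5 - 12/5) - 1330)/(-2617 + (1/14)*(-1/7)*(35 - 91)) = (21/5 - 1330)/(-2617 + (1/14)*(-1/7)*(-56)) = -6629/(5*(-2617 + 4/7)) = -6629/(5*(-18315/7)) = -6629/5*(-7/18315) = 46403/91575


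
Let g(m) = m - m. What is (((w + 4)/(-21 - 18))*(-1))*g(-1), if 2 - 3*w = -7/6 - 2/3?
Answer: 0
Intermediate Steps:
w = 23/18 (w = ⅔ - (-7/6 - 2/3)/3 = ⅔ - (-7*⅙ - 2*⅓)/3 = ⅔ - (-7/6 - ⅔)/3 = ⅔ - ⅓*(-11/6) = ⅔ + 11/18 = 23/18 ≈ 1.2778)
g(m) = 0
(((w + 4)/(-21 - 18))*(-1))*g(-1) = (((23/18 + 4)/(-21 - 18))*(-1))*0 = (((95/18)/(-39))*(-1))*0 = (((95/18)*(-1/39))*(-1))*0 = -95/702*(-1)*0 = (95/702)*0 = 0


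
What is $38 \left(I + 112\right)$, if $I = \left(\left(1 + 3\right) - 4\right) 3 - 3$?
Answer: $4142$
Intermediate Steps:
$I = -3$ ($I = \left(4 - 4\right) 3 - 3 = 0 \cdot 3 - 3 = 0 - 3 = -3$)
$38 \left(I + 112\right) = 38 \left(-3 + 112\right) = 38 \cdot 109 = 4142$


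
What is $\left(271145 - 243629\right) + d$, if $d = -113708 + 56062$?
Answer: $-30130$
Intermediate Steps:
$d = -57646$
$\left(271145 - 243629\right) + d = \left(271145 - 243629\right) - 57646 = 27516 - 57646 = -30130$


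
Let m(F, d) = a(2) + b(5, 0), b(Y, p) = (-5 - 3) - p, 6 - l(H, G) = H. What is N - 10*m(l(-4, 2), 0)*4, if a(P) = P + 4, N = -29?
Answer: 51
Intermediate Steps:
l(H, G) = 6 - H
a(P) = 4 + P
b(Y, p) = -8 - p
m(F, d) = -2 (m(F, d) = (4 + 2) + (-8 - 1*0) = 6 + (-8 + 0) = 6 - 8 = -2)
N - 10*m(l(-4, 2), 0)*4 = -29 - (-20)*4 = -29 - 10*(-8) = -29 + 80 = 51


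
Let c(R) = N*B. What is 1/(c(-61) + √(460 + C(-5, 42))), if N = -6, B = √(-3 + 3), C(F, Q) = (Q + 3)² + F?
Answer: √155/620 ≈ 0.020080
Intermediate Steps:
C(F, Q) = F + (3 + Q)² (C(F, Q) = (3 + Q)² + F = F + (3 + Q)²)
B = 0 (B = √0 = 0)
c(R) = 0 (c(R) = -6*0 = 0)
1/(c(-61) + √(460 + C(-5, 42))) = 1/(0 + √(460 + (-5 + (3 + 42)²))) = 1/(0 + √(460 + (-5 + 45²))) = 1/(0 + √(460 + (-5 + 2025))) = 1/(0 + √(460 + 2020)) = 1/(0 + √2480) = 1/(0 + 4*√155) = 1/(4*√155) = √155/620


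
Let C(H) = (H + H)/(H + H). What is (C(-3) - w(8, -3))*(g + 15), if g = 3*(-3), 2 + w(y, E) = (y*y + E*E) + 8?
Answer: -468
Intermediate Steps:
w(y, E) = 6 + E² + y² (w(y, E) = -2 + ((y*y + E*E) + 8) = -2 + ((y² + E²) + 8) = -2 + ((E² + y²) + 8) = -2 + (8 + E² + y²) = 6 + E² + y²)
C(H) = 1 (C(H) = (2*H)/((2*H)) = (2*H)*(1/(2*H)) = 1)
g = -9
(C(-3) - w(8, -3))*(g + 15) = (1 - (6 + (-3)² + 8²))*(-9 + 15) = (1 - (6 + 9 + 64))*6 = (1 - 1*79)*6 = (1 - 79)*6 = -78*6 = -468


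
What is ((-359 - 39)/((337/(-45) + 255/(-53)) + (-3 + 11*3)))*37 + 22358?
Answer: 454349551/21107 ≈ 21526.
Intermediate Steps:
((-359 - 39)/((337/(-45) + 255/(-53)) + (-3 + 11*3)))*37 + 22358 = -398/((337*(-1/45) + 255*(-1/53)) + (-3 + 33))*37 + 22358 = -398/((-337/45 - 255/53) + 30)*37 + 22358 = -398/(-29336/2385 + 30)*37 + 22358 = -398/42214/2385*37 + 22358 = -398*2385/42214*37 + 22358 = -474615/21107*37 + 22358 = -17560755/21107 + 22358 = 454349551/21107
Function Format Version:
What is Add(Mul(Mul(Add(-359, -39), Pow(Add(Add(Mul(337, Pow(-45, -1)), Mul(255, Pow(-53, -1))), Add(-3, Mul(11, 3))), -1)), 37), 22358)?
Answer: Rational(454349551, 21107) ≈ 21526.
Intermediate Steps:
Add(Mul(Mul(Add(-359, -39), Pow(Add(Add(Mul(337, Pow(-45, -1)), Mul(255, Pow(-53, -1))), Add(-3, Mul(11, 3))), -1)), 37), 22358) = Add(Mul(Mul(-398, Pow(Add(Add(Mul(337, Rational(-1, 45)), Mul(255, Rational(-1, 53))), Add(-3, 33)), -1)), 37), 22358) = Add(Mul(Mul(-398, Pow(Add(Add(Rational(-337, 45), Rational(-255, 53)), 30), -1)), 37), 22358) = Add(Mul(Mul(-398, Pow(Add(Rational(-29336, 2385), 30), -1)), 37), 22358) = Add(Mul(Mul(-398, Pow(Rational(42214, 2385), -1)), 37), 22358) = Add(Mul(Mul(-398, Rational(2385, 42214)), 37), 22358) = Add(Mul(Rational(-474615, 21107), 37), 22358) = Add(Rational(-17560755, 21107), 22358) = Rational(454349551, 21107)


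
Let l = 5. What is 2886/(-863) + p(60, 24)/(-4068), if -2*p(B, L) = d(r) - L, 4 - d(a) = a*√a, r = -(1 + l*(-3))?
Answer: -5874439/1755342 - 7*√14/4068 ≈ -3.3530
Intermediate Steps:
r = 14 (r = -(1 + 5*(-3)) = -(1 - 15) = -1*(-14) = 14)
d(a) = 4 - a^(3/2) (d(a) = 4 - a*√a = 4 - a^(3/2))
p(B, L) = -2 + L/2 + 7*√14 (p(B, L) = -((4 - 14^(3/2)) - L)/2 = -((4 - 14*√14) - L)/2 = -(4 - L - 14*√14)/2 = -2 + L/2 + 7*√14)
2886/(-863) + p(60, 24)/(-4068) = 2886/(-863) + (-2 + (½)*24 + 7*√14)/(-4068) = 2886*(-1/863) + (-2 + 12 + 7*√14)*(-1/4068) = -2886/863 + (10 + 7*√14)*(-1/4068) = -2886/863 + (-5/2034 - 7*√14/4068) = -5874439/1755342 - 7*√14/4068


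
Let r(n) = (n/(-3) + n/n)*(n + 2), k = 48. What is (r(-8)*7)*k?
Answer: -7392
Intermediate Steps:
r(n) = (1 - n/3)*(2 + n) (r(n) = (n*(-1/3) + 1)*(2 + n) = (-n/3 + 1)*(2 + n) = (1 - n/3)*(2 + n))
(r(-8)*7)*k = ((2 - 1/3*(-8)**2 + (1/3)*(-8))*7)*48 = ((2 - 1/3*64 - 8/3)*7)*48 = ((2 - 64/3 - 8/3)*7)*48 = -22*7*48 = -154*48 = -7392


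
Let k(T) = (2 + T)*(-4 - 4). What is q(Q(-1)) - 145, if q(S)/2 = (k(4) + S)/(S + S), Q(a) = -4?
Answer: -132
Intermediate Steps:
k(T) = -16 - 8*T (k(T) = (2 + T)*(-8) = -16 - 8*T)
q(S) = (-48 + S)/S (q(S) = 2*(((-16 - 8*4) + S)/(S + S)) = 2*(((-16 - 32) + S)/((2*S))) = 2*((-48 + S)*(1/(2*S))) = 2*((-48 + S)/(2*S)) = (-48 + S)/S)
q(Q(-1)) - 145 = (-48 - 4)/(-4) - 145 = -¼*(-52) - 145 = 13 - 145 = -132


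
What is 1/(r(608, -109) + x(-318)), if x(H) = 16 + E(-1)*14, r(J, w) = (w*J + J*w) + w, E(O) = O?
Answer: -1/132651 ≈ -7.5386e-6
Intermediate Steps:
r(J, w) = w + 2*J*w (r(J, w) = (J*w + J*w) + w = 2*J*w + w = w + 2*J*w)
x(H) = 2 (x(H) = 16 - 1*14 = 16 - 14 = 2)
1/(r(608, -109) + x(-318)) = 1/(-109*(1 + 2*608) + 2) = 1/(-109*(1 + 1216) + 2) = 1/(-109*1217 + 2) = 1/(-132653 + 2) = 1/(-132651) = -1/132651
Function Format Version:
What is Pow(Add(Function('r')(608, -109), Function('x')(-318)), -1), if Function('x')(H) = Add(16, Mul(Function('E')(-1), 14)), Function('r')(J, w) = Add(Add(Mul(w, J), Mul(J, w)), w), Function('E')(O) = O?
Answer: Rational(-1, 132651) ≈ -7.5386e-6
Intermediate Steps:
Function('r')(J, w) = Add(w, Mul(2, J, w)) (Function('r')(J, w) = Add(Add(Mul(J, w), Mul(J, w)), w) = Add(Mul(2, J, w), w) = Add(w, Mul(2, J, w)))
Function('x')(H) = 2 (Function('x')(H) = Add(16, Mul(-1, 14)) = Add(16, -14) = 2)
Pow(Add(Function('r')(608, -109), Function('x')(-318)), -1) = Pow(Add(Mul(-109, Add(1, Mul(2, 608))), 2), -1) = Pow(Add(Mul(-109, Add(1, 1216)), 2), -1) = Pow(Add(Mul(-109, 1217), 2), -1) = Pow(Add(-132653, 2), -1) = Pow(-132651, -1) = Rational(-1, 132651)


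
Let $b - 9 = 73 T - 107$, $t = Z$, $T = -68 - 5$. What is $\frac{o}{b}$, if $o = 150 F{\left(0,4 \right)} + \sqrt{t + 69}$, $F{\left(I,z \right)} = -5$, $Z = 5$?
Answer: $\frac{250}{1809} - \frac{\sqrt{74}}{5427} \approx 0.13661$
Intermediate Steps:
$T = -73$ ($T = -68 - 5 = -73$)
$t = 5$
$b = -5427$ ($b = 9 + \left(73 \left(-73\right) - 107\right) = 9 - 5436 = -5427$)
$o = -750 + \sqrt{74}$ ($o = 150 \left(-5\right) + \sqrt{5 + 69} = -750 + \sqrt{74} \approx -741.4$)
$\frac{o}{b} = \frac{-750 + \sqrt{74}}{-5427} = \left(-750 + \sqrt{74}\right) \left(- \frac{1}{5427}\right) = \frac{250}{1809} - \frac{\sqrt{74}}{5427}$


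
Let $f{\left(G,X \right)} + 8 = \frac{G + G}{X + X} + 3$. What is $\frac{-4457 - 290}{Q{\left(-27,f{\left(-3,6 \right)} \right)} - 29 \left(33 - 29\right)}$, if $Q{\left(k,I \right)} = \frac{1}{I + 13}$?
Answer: $\frac{71205}{1738} \approx 40.969$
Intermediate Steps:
$f{\left(G,X \right)} = -5 + \frac{G}{X}$ ($f{\left(G,X \right)} = -8 + \left(\frac{G + G}{X + X} + 3\right) = -8 + \left(\frac{2 G}{2 X} + 3\right) = -8 + \left(2 G \frac{1}{2 X} + 3\right) = -8 + \left(\frac{G}{X} + 3\right) = -8 + \left(3 + \frac{G}{X}\right) = -5 + \frac{G}{X}$)
$Q{\left(k,I \right)} = \frac{1}{13 + I}$
$\frac{-4457 - 290}{Q{\left(-27,f{\left(-3,6 \right)} \right)} - 29 \left(33 - 29\right)} = \frac{-4457 - 290}{\frac{1}{13 - \left(5 + \frac{3}{6}\right)} - 29 \left(33 - 29\right)} = - \frac{4747}{\frac{1}{13 - \frac{11}{2}} - 116} = - \frac{4747}{\frac{1}{\frac{15}{2}} - 116} = - \frac{4747}{\frac{2}{15} - 116} = - \frac{4747}{- \frac{1738}{15}} = \left(-4747\right) \left(- \frac{15}{1738}\right) = \frac{71205}{1738}$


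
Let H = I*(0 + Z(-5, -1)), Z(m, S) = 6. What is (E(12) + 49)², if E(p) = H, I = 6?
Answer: 7225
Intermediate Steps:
H = 36 (H = 6*(0 + 6) = 6*6 = 36)
E(p) = 36
(E(12) + 49)² = (36 + 49)² = 85² = 7225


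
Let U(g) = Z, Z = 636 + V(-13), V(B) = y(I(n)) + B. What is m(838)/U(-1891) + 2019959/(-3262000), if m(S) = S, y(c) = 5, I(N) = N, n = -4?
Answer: 366255437/512134000 ≈ 0.71516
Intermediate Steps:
V(B) = 5 + B
Z = 628 (Z = 636 + (5 - 13) = 636 - 8 = 628)
U(g) = 628
m(838)/U(-1891) + 2019959/(-3262000) = 838/628 + 2019959/(-3262000) = 838*(1/628) + 2019959*(-1/3262000) = 419/314 - 2019959/3262000 = 366255437/512134000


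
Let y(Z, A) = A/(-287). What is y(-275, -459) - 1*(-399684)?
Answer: 114709767/287 ≈ 3.9969e+5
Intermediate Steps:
y(Z, A) = -A/287 (y(Z, A) = A*(-1/287) = -A/287)
y(-275, -459) - 1*(-399684) = -1/287*(-459) - 1*(-399684) = 459/287 + 399684 = 114709767/287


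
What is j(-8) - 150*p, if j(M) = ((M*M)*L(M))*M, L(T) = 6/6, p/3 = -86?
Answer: 38188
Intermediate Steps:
p = -258 (p = 3*(-86) = -258)
L(T) = 1 (L(T) = 6*(⅙) = 1)
j(M) = M³ (j(M) = ((M*M)*1)*M = (M²*1)*M = M²*M = M³)
j(-8) - 150*p = (-8)³ - 150*(-258) = -512 + 38700 = 38188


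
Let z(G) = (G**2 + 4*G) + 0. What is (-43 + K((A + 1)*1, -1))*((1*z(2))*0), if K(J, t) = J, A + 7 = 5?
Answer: 0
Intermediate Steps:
A = -2 (A = -7 + 5 = -2)
z(G) = G**2 + 4*G
(-43 + K((A + 1)*1, -1))*((1*z(2))*0) = (-43 + (-2 + 1)*1)*((1*(2*(4 + 2)))*0) = (-43 - 1*1)*((1*(2*6))*0) = (-43 - 1)*((1*12)*0) = -528*0 = -44*0 = 0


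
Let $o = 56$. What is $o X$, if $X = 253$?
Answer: $14168$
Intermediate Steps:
$o X = 56 \cdot 253 = 14168$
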